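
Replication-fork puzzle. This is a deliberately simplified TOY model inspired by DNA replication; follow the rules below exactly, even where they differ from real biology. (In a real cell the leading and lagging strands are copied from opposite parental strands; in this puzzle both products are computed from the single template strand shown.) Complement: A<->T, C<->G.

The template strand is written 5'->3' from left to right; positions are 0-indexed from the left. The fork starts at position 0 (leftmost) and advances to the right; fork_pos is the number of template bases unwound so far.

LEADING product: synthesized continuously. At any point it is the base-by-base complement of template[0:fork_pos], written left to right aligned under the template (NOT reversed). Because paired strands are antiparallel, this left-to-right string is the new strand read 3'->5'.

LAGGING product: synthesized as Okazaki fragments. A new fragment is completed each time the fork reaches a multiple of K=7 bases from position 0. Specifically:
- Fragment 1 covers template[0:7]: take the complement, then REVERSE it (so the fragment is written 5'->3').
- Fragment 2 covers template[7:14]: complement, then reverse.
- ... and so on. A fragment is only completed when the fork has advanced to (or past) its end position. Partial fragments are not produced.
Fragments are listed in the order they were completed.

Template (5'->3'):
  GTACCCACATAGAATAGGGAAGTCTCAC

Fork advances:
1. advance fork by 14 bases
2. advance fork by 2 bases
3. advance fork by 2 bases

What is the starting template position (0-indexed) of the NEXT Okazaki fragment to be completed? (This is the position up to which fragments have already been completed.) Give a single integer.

Answer: 14

Derivation:
Step 1: advance 14 -> fork_pos = 0 + 14 = 14. Reached multiple(s) of 7: 7, 14 -> fragments 1-2 completed (2 total).
Step 2: advance 2 -> fork_pos = 14 + 2 = 16. Next multiple of 7 is 21 (not reached); still 2 fragment(s).
Step 3: advance 2 -> fork_pos = 16 + 2 = 18. Next multiple of 7 is 21 (not reached); still 2 fragment(s).
2 fragment(s) completed, covering template[0:14] (2 x 7 = 14). The next fragment, fragment 3, covers template[14:21], so it starts at position 14.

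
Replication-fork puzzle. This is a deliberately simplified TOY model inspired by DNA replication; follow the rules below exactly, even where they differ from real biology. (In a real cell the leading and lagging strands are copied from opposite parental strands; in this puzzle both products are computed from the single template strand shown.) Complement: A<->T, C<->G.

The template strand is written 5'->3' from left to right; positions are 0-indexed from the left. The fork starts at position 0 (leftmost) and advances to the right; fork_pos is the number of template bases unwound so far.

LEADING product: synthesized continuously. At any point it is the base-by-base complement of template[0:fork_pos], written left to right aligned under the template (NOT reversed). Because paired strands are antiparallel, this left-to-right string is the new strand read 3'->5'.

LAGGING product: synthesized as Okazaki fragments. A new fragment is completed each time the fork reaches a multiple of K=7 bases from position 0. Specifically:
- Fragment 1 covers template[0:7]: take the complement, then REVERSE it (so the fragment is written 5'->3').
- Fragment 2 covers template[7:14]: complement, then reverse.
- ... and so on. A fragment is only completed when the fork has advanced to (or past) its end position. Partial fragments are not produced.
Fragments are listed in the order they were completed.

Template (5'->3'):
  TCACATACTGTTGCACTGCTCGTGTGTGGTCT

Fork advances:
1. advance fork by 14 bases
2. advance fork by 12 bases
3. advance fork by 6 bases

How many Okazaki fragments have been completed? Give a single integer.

Answer: 4

Derivation:
Step 1: advance 14 -> fork_pos = 0 + 14 = 14. Reached multiple(s) of 7: 7, 14 -> fragments 1-2 completed (2 total).
Step 2: advance 12 -> fork_pos = 14 + 12 = 26. Reached multiple(s) of 7: 21 -> fragment 3 completed (3 total).
Step 3: advance 6 -> fork_pos = 26 + 6 = 32. Reached multiple(s) of 7: 28 -> fragment 4 completed (4 total).
Check: final fork_pos = 32; the multiples of 7 that are <= 32 are 7..28 -> 32 // 7 = 4 completed fragment(s).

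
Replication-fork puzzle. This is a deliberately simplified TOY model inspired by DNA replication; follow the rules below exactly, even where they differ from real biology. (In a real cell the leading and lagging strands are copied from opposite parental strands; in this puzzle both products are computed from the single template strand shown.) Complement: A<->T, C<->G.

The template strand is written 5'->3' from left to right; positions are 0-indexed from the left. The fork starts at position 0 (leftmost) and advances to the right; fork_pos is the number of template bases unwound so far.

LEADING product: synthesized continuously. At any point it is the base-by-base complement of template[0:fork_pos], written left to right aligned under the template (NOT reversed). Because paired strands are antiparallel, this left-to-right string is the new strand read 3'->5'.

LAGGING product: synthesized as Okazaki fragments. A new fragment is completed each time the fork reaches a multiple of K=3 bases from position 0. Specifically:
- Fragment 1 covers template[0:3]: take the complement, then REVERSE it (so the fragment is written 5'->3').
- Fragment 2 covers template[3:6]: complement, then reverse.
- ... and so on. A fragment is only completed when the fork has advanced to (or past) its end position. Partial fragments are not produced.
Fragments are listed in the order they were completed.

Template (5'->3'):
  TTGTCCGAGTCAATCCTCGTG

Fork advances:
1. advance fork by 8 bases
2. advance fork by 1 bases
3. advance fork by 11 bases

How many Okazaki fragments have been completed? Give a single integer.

Step 1: advance 8 -> fork_pos = 0 + 8 = 8. Reached multiple(s) of 3: 3, 6 -> fragments 1-2 completed (2 total).
Step 2: advance 1 -> fork_pos = 8 + 1 = 9. Reached multiple(s) of 3: 9 -> fragment 3 completed (3 total).
Step 3: advance 11 -> fork_pos = 9 + 11 = 20. Reached multiple(s) of 3: 12, 15, 18 -> fragments 4-6 completed (6 total).
Check: final fork_pos = 20; the multiples of 3 that are <= 20 are 3..18 -> 20 // 3 = 6 completed fragment(s).

Answer: 6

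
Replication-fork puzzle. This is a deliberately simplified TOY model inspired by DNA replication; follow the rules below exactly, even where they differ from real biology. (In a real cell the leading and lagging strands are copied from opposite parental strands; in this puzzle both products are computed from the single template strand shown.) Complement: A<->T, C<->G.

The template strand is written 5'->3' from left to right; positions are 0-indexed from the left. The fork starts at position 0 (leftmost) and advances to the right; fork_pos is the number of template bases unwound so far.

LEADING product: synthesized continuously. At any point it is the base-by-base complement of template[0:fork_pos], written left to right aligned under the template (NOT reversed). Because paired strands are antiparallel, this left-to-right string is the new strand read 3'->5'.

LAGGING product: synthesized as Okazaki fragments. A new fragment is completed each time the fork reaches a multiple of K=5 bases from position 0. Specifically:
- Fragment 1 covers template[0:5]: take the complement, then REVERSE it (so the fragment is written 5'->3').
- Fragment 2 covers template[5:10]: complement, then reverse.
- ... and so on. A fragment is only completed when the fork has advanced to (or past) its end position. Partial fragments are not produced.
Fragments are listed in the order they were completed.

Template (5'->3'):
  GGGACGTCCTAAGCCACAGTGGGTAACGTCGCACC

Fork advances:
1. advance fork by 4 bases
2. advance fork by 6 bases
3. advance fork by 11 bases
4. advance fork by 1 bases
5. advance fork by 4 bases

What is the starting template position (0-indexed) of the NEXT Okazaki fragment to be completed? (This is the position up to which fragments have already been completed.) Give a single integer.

Step 1: advance 4 -> fork_pos = 0 + 4 = 4. Next multiple of 5 is 5 (not reached); still 0 fragment(s).
Step 2: advance 6 -> fork_pos = 4 + 6 = 10. Reached multiple(s) of 5: 5, 10 -> fragments 1-2 completed (2 total).
Step 3: advance 11 -> fork_pos = 10 + 11 = 21. Reached multiple(s) of 5: 15, 20 -> fragments 3-4 completed (4 total).
Step 4: advance 1 -> fork_pos = 21 + 1 = 22. Next multiple of 5 is 25 (not reached); still 4 fragment(s).
Step 5: advance 4 -> fork_pos = 22 + 4 = 26. Reached multiple(s) of 5: 25 -> fragment 5 completed (5 total).
5 fragment(s) completed, covering template[0:25] (5 x 5 = 25). The next fragment, fragment 6, covers template[25:30], so it starts at position 25.

Answer: 25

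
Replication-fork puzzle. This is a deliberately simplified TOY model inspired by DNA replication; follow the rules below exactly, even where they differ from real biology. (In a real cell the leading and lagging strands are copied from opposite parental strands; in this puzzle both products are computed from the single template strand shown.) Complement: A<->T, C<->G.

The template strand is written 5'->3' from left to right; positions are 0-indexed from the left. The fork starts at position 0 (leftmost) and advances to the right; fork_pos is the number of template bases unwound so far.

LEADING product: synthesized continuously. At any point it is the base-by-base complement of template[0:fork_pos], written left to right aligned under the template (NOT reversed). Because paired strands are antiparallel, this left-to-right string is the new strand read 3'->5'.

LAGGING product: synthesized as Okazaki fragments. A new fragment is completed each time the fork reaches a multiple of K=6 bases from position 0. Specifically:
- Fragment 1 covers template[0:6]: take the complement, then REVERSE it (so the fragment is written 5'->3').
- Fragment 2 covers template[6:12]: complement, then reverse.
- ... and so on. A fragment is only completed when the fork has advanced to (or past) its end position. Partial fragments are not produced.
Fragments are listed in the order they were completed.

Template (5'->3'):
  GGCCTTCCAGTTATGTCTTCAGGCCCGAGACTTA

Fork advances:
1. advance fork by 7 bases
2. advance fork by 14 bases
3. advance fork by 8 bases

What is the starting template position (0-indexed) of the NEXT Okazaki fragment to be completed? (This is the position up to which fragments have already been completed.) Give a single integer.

Step 1: advance 7 -> fork_pos = 0 + 7 = 7. Reached multiple(s) of 6: 6 -> fragment 1 completed (1 total).
Step 2: advance 14 -> fork_pos = 7 + 14 = 21. Reached multiple(s) of 6: 12, 18 -> fragments 2-3 completed (3 total).
Step 3: advance 8 -> fork_pos = 21 + 8 = 29. Reached multiple(s) of 6: 24 -> fragment 4 completed (4 total).
4 fragment(s) completed, covering template[0:24] (4 x 6 = 24). The next fragment, fragment 5, covers template[24:30], so it starts at position 24.

Answer: 24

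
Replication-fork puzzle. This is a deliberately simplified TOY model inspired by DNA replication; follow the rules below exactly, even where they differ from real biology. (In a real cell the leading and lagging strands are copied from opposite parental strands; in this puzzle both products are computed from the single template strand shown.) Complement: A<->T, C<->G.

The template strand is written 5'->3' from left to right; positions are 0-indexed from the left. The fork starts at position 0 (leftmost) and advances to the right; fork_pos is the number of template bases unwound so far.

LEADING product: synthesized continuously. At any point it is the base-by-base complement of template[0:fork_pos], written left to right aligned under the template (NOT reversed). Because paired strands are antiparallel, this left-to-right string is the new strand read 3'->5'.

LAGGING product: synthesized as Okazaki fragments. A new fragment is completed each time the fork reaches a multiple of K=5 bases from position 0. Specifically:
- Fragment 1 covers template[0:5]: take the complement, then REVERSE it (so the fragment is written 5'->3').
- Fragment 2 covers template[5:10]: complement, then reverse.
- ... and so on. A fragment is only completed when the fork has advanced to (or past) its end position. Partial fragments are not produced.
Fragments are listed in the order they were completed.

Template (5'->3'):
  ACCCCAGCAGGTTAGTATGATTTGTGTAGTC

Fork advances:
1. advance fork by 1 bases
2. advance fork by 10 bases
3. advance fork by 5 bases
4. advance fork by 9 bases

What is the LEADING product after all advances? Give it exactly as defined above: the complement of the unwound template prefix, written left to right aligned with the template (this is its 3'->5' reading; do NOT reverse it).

Step 1: advance 1 -> fork_pos = 0 + 1 = 1.
Step 2: advance 10 -> fork_pos = 1 + 10 = 11.
Step 3: advance 5 -> fork_pos = 11 + 5 = 16.
Step 4: advance 9 -> fork_pos = 16 + 9 = 25.
Unwound prefix: template[0:25] = ACCCCAGCAGGTTAGTATGATTTGT
Complement it base by base (A<->T, C<->G), keeping left-to-right order:
  [0:5] ACCCC -> TGGGG
  [5:10] AGCAG -> TCGTC
  [10:15] GTTAG -> CAATC
  [15:20] TATGA -> ATACT
  [20:25] TTTGT -> AAACA
Concatenate: TGGGGTCGTCCAATCATACTAAACA (length 25; written aligned with the template, i.e. 3'->5').

Answer: TGGGGTCGTCCAATCATACTAAACA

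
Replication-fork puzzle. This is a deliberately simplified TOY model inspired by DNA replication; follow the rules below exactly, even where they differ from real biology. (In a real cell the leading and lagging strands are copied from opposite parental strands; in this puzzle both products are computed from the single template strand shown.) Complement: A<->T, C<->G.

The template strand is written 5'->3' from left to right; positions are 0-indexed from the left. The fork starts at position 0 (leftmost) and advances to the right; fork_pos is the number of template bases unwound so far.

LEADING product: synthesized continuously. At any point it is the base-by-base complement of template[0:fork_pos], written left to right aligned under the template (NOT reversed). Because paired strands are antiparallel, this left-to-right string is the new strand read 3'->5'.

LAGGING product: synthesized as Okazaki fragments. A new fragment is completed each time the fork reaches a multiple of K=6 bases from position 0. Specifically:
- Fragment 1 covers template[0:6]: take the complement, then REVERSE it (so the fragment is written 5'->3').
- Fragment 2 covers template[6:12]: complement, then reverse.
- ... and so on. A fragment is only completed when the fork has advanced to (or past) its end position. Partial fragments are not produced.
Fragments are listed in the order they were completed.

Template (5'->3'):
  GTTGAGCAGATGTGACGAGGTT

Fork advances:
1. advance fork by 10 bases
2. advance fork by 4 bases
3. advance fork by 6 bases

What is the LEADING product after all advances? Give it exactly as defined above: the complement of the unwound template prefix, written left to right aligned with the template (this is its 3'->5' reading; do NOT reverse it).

Answer: CAACTCGTCTACACTGCTCC

Derivation:
Step 1: advance 10 -> fork_pos = 0 + 10 = 10.
Step 2: advance 4 -> fork_pos = 10 + 4 = 14.
Step 3: advance 6 -> fork_pos = 14 + 6 = 20.
Unwound prefix: template[0:20] = GTTGAGCAGATGTGACGAGG
Complement it base by base (A<->T, C<->G), keeping left-to-right order:
  [0:5] GTTGA -> CAACT
  [5:10] GCAGA -> CGTCT
  [10:15] TGTGA -> ACACT
  [15:20] CGAGG -> GCTCC
Concatenate: CAACTCGTCTACACTGCTCC (length 20; written aligned with the template, i.e. 3'->5').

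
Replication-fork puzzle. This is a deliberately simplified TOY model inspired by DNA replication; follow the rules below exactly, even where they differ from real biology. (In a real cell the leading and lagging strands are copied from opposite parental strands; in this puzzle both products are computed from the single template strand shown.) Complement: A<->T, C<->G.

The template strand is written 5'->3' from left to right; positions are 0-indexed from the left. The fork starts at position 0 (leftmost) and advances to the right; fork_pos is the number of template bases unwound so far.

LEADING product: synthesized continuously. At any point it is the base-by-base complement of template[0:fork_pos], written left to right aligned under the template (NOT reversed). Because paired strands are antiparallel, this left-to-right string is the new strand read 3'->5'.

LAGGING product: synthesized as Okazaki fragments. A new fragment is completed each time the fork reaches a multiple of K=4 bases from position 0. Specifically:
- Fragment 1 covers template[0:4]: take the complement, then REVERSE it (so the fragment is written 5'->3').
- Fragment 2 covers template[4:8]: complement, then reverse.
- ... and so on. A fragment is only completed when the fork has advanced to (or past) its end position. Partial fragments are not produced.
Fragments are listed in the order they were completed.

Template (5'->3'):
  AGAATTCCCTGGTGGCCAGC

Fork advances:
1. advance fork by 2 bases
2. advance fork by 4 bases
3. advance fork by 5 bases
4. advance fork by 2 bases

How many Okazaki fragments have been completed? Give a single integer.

Step 1: advance 2 -> fork_pos = 0 + 2 = 2. Next multiple of 4 is 4 (not reached); still 0 fragment(s).
Step 2: advance 4 -> fork_pos = 2 + 4 = 6. Reached multiple(s) of 4: 4 -> fragment 1 completed (1 total).
Step 3: advance 5 -> fork_pos = 6 + 5 = 11. Reached multiple(s) of 4: 8 -> fragment 2 completed (2 total).
Step 4: advance 2 -> fork_pos = 11 + 2 = 13. Reached multiple(s) of 4: 12 -> fragment 3 completed (3 total).
Check: final fork_pos = 13; the multiples of 4 that are <= 13 are 4..12 -> 13 // 4 = 3 completed fragment(s).

Answer: 3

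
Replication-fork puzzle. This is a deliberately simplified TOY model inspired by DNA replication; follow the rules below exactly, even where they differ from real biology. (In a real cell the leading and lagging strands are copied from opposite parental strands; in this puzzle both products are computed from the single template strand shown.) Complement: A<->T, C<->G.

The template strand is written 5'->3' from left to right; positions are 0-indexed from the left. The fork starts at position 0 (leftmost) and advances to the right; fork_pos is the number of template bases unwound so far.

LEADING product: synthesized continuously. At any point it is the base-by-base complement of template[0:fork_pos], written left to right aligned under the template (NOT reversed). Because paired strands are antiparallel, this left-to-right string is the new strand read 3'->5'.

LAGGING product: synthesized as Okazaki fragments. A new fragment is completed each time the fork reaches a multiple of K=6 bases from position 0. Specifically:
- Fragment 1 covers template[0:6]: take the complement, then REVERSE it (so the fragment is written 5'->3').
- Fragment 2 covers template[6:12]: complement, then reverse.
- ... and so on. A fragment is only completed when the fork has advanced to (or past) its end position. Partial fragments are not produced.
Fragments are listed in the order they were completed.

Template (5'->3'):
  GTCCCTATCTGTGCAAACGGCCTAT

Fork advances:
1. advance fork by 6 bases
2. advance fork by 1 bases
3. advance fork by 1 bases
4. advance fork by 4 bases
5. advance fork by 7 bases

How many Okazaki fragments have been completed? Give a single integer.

Step 1: advance 6 -> fork_pos = 0 + 6 = 6. Reached multiple(s) of 6: 6 -> fragment 1 completed (1 total).
Step 2: advance 1 -> fork_pos = 6 + 1 = 7. Next multiple of 6 is 12 (not reached); still 1 fragment(s).
Step 3: advance 1 -> fork_pos = 7 + 1 = 8. Next multiple of 6 is 12 (not reached); still 1 fragment(s).
Step 4: advance 4 -> fork_pos = 8 + 4 = 12. Reached multiple(s) of 6: 12 -> fragment 2 completed (2 total).
Step 5: advance 7 -> fork_pos = 12 + 7 = 19. Reached multiple(s) of 6: 18 -> fragment 3 completed (3 total).
Check: final fork_pos = 19; the multiples of 6 that are <= 19 are 6..18 -> 19 // 6 = 3 completed fragment(s).

Answer: 3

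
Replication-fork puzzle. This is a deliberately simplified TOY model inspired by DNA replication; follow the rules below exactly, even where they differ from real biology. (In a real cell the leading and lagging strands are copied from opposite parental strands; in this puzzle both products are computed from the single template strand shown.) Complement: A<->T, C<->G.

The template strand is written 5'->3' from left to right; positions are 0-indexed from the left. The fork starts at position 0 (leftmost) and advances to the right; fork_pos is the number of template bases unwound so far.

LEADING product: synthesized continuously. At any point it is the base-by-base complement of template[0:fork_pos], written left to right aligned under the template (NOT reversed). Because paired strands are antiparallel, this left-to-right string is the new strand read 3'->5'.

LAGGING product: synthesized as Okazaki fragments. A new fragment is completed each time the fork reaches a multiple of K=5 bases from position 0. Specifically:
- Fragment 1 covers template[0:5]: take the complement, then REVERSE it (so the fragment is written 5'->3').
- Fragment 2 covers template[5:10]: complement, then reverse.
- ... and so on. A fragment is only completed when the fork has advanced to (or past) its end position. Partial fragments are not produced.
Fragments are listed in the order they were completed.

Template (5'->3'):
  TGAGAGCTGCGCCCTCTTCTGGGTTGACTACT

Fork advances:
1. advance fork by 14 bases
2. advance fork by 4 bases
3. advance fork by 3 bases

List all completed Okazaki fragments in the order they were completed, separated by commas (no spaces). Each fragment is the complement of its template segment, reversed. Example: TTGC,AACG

Step 1: advance 14 -> fork_pos = 0 + 14 = 14. Reached multiple(s) of 5: 5, 10 -> fragments 1-2 completed (2 total).
Step 2: advance 4 -> fork_pos = 14 + 4 = 18. Reached multiple(s) of 5: 15 -> fragment 3 completed (3 total).
Step 3: advance 3 -> fork_pos = 18 + 3 = 21. Reached multiple(s) of 5: 20 -> fragment 4 completed (4 total).
Final fork_pos = 21, so 4 fragment(s) are complete. Build each: template segment -> complement -> reverse.
Fragment 1: template[0:5] = TGAGA -> complement ACTCT -> reversed TCTCA
Fragment 2: template[5:10] = GCTGC -> complement CGACG -> reversed GCAGC
Fragment 3: template[10:15] = GCCCT -> complement CGGGA -> reversed AGGGC
Fragment 4: template[15:20] = CTTCT -> complement GAAGA -> reversed AGAAG

Answer: TCTCA,GCAGC,AGGGC,AGAAG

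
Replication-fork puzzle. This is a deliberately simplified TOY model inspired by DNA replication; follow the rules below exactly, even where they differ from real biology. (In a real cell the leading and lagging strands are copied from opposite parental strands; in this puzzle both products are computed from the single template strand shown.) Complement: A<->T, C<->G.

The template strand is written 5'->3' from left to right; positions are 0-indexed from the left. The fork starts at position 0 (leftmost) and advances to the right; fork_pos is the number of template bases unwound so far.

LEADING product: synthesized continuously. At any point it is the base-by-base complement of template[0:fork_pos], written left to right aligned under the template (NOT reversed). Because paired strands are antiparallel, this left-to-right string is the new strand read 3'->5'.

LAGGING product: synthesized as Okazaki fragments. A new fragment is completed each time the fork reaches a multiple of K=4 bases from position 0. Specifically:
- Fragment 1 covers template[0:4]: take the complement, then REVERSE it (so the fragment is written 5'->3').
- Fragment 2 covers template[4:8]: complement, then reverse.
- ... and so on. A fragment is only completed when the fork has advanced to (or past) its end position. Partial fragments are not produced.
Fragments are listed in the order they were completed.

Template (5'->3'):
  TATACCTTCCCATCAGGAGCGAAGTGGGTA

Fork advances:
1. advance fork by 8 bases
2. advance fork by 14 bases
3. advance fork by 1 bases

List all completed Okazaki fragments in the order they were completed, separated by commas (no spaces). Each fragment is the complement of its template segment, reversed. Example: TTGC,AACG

Step 1: advance 8 -> fork_pos = 0 + 8 = 8. Reached multiple(s) of 4: 4, 8 -> fragments 1-2 completed (2 total).
Step 2: advance 14 -> fork_pos = 8 + 14 = 22. Reached multiple(s) of 4: 12, 16, 20 -> fragments 3-5 completed (5 total).
Step 3: advance 1 -> fork_pos = 22 + 1 = 23. Next multiple of 4 is 24 (not reached); still 5 fragment(s).
Final fork_pos = 23, so 5 fragment(s) are complete. Build each: template segment -> complement -> reverse.
Fragment 1: template[0:4] = TATA -> complement ATAT -> reversed TATA
Fragment 2: template[4:8] = CCTT -> complement GGAA -> reversed AAGG
Fragment 3: template[8:12] = CCCA -> complement GGGT -> reversed TGGG
Fragment 4: template[12:16] = TCAG -> complement AGTC -> reversed CTGA
Fragment 5: template[16:20] = GAGC -> complement CTCG -> reversed GCTC

Answer: TATA,AAGG,TGGG,CTGA,GCTC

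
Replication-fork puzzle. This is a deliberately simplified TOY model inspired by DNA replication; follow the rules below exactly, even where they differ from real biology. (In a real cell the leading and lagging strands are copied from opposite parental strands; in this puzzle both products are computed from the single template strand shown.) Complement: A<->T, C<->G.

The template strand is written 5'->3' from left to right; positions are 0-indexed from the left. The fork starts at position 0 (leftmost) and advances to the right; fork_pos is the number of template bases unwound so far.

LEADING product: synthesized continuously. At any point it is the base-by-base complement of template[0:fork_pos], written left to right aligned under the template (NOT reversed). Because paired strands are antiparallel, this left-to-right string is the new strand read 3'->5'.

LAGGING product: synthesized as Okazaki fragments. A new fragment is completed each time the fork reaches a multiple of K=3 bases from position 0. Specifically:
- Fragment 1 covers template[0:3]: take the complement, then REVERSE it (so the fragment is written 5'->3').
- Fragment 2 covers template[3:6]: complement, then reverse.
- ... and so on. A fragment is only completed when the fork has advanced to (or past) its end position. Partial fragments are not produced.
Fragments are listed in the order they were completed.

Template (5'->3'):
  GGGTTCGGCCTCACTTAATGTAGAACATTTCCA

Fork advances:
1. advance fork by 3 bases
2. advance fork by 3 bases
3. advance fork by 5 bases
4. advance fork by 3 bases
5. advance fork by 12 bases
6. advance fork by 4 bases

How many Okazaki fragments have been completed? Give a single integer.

Answer: 10

Derivation:
Step 1: advance 3 -> fork_pos = 0 + 3 = 3. Reached multiple(s) of 3: 3 -> fragment 1 completed (1 total).
Step 2: advance 3 -> fork_pos = 3 + 3 = 6. Reached multiple(s) of 3: 6 -> fragment 2 completed (2 total).
Step 3: advance 5 -> fork_pos = 6 + 5 = 11. Reached multiple(s) of 3: 9 -> fragment 3 completed (3 total).
Step 4: advance 3 -> fork_pos = 11 + 3 = 14. Reached multiple(s) of 3: 12 -> fragment 4 completed (4 total).
Step 5: advance 12 -> fork_pos = 14 + 12 = 26. Reached multiple(s) of 3: 15, 18, 21, 24 -> fragments 5-8 completed (8 total).
Step 6: advance 4 -> fork_pos = 26 + 4 = 30. Reached multiple(s) of 3: 27, 30 -> fragments 9-10 completed (10 total).
Check: final fork_pos = 30; the multiples of 3 that are <= 30 are 3..30 -> 30 // 3 = 10 completed fragment(s).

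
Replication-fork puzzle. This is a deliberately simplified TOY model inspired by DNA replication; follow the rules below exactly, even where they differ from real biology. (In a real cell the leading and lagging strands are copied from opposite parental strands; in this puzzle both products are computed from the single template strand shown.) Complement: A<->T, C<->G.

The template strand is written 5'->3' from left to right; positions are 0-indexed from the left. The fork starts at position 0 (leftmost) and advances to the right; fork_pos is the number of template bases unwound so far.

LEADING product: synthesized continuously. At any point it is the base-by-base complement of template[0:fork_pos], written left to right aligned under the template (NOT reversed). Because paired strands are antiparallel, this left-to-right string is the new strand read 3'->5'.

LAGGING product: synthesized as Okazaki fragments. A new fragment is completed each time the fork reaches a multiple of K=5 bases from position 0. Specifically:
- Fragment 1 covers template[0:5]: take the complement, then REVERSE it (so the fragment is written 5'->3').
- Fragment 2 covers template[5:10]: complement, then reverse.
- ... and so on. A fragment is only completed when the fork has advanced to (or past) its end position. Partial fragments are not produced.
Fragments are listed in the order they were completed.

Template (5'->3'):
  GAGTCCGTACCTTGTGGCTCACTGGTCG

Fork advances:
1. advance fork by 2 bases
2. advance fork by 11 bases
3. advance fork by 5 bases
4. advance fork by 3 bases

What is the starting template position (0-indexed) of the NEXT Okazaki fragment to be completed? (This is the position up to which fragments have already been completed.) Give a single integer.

Step 1: advance 2 -> fork_pos = 0 + 2 = 2. Next multiple of 5 is 5 (not reached); still 0 fragment(s).
Step 2: advance 11 -> fork_pos = 2 + 11 = 13. Reached multiple(s) of 5: 5, 10 -> fragments 1-2 completed (2 total).
Step 3: advance 5 -> fork_pos = 13 + 5 = 18. Reached multiple(s) of 5: 15 -> fragment 3 completed (3 total).
Step 4: advance 3 -> fork_pos = 18 + 3 = 21. Reached multiple(s) of 5: 20 -> fragment 4 completed (4 total).
4 fragment(s) completed, covering template[0:20] (4 x 5 = 20). The next fragment, fragment 5, covers template[20:25], so it starts at position 20.

Answer: 20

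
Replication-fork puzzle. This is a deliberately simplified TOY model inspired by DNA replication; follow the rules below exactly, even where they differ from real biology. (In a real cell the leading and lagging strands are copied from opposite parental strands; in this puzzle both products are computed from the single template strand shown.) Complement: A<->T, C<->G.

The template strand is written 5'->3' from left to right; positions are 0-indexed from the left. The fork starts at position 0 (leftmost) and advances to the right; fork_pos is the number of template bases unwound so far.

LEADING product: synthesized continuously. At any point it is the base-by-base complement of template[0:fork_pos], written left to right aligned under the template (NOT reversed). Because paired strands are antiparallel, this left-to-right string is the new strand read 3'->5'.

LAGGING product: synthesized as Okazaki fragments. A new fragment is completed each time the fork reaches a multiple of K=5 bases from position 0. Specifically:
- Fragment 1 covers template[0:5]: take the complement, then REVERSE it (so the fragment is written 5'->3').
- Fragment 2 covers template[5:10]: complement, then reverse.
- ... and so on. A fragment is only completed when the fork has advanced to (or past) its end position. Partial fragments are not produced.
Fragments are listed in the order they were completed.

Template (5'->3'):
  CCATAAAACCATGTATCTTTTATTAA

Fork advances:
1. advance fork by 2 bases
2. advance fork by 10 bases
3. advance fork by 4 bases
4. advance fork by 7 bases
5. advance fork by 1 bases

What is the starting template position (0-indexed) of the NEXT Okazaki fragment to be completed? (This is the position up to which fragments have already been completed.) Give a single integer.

Step 1: advance 2 -> fork_pos = 0 + 2 = 2. Next multiple of 5 is 5 (not reached); still 0 fragment(s).
Step 2: advance 10 -> fork_pos = 2 + 10 = 12. Reached multiple(s) of 5: 5, 10 -> fragments 1-2 completed (2 total).
Step 3: advance 4 -> fork_pos = 12 + 4 = 16. Reached multiple(s) of 5: 15 -> fragment 3 completed (3 total).
Step 4: advance 7 -> fork_pos = 16 + 7 = 23. Reached multiple(s) of 5: 20 -> fragment 4 completed (4 total).
Step 5: advance 1 -> fork_pos = 23 + 1 = 24. Next multiple of 5 is 25 (not reached); still 4 fragment(s).
4 fragment(s) completed, covering template[0:20] (4 x 5 = 20). The next fragment, fragment 5, covers template[20:25], so it starts at position 20.

Answer: 20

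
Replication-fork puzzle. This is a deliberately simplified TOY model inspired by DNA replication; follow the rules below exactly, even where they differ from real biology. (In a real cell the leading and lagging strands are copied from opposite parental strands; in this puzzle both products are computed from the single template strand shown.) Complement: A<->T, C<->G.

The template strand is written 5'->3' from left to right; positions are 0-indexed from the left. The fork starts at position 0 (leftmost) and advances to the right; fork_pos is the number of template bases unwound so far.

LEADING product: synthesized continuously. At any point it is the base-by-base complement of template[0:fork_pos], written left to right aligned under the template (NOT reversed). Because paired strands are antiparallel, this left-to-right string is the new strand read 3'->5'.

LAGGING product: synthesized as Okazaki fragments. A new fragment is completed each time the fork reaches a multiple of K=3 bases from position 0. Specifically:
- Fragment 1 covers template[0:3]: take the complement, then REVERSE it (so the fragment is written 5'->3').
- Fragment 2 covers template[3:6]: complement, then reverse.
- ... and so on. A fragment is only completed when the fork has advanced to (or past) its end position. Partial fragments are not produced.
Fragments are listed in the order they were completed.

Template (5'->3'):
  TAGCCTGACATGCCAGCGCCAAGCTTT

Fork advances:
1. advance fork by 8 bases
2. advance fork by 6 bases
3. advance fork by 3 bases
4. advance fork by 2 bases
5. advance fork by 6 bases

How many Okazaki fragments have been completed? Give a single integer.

Step 1: advance 8 -> fork_pos = 0 + 8 = 8. Reached multiple(s) of 3: 3, 6 -> fragments 1-2 completed (2 total).
Step 2: advance 6 -> fork_pos = 8 + 6 = 14. Reached multiple(s) of 3: 9, 12 -> fragments 3-4 completed (4 total).
Step 3: advance 3 -> fork_pos = 14 + 3 = 17. Reached multiple(s) of 3: 15 -> fragment 5 completed (5 total).
Step 4: advance 2 -> fork_pos = 17 + 2 = 19. Reached multiple(s) of 3: 18 -> fragment 6 completed (6 total).
Step 5: advance 6 -> fork_pos = 19 + 6 = 25. Reached multiple(s) of 3: 21, 24 -> fragments 7-8 completed (8 total).
Check: final fork_pos = 25; the multiples of 3 that are <= 25 are 3..24 -> 25 // 3 = 8 completed fragment(s).

Answer: 8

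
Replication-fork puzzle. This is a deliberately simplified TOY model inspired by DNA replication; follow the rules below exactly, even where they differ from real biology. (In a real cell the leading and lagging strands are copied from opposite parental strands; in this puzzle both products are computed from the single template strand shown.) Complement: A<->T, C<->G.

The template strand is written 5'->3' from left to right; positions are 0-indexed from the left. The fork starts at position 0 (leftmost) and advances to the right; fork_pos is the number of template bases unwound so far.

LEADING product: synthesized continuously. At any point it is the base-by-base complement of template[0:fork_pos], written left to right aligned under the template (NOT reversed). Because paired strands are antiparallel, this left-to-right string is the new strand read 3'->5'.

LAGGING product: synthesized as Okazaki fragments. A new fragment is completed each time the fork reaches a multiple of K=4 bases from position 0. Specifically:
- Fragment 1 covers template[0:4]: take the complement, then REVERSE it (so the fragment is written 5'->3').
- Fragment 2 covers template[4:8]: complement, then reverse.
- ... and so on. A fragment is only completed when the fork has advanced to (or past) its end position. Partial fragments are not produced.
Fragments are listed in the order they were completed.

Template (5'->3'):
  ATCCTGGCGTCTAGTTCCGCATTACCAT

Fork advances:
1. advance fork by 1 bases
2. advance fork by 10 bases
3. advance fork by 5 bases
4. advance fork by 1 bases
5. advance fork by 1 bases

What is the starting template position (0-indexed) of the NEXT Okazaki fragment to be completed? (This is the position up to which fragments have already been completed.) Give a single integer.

Step 1: advance 1 -> fork_pos = 0 + 1 = 1. Next multiple of 4 is 4 (not reached); still 0 fragment(s).
Step 2: advance 10 -> fork_pos = 1 + 10 = 11. Reached multiple(s) of 4: 4, 8 -> fragments 1-2 completed (2 total).
Step 3: advance 5 -> fork_pos = 11 + 5 = 16. Reached multiple(s) of 4: 12, 16 -> fragments 3-4 completed (4 total).
Step 4: advance 1 -> fork_pos = 16 + 1 = 17. Next multiple of 4 is 20 (not reached); still 4 fragment(s).
Step 5: advance 1 -> fork_pos = 17 + 1 = 18. Next multiple of 4 is 20 (not reached); still 4 fragment(s).
4 fragment(s) completed, covering template[0:16] (4 x 4 = 16). The next fragment, fragment 5, covers template[16:20], so it starts at position 16.

Answer: 16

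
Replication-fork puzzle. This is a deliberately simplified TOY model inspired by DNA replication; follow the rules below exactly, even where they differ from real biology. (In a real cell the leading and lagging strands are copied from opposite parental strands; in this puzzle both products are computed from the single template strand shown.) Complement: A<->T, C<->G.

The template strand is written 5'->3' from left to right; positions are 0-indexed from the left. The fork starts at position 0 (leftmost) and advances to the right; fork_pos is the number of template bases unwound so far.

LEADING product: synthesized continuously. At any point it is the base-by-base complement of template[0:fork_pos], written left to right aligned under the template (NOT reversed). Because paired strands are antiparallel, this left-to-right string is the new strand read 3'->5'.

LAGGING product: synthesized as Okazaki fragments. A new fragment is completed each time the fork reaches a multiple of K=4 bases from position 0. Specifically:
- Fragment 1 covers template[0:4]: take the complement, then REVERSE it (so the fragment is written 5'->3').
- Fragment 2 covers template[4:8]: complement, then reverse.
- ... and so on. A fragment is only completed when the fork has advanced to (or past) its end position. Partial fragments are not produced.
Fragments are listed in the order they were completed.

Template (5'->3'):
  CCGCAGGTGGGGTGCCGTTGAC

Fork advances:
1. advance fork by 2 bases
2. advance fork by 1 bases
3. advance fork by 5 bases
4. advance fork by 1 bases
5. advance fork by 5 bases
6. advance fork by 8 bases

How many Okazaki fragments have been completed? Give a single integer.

Answer: 5

Derivation:
Step 1: advance 2 -> fork_pos = 0 + 2 = 2. Next multiple of 4 is 4 (not reached); still 0 fragment(s).
Step 2: advance 1 -> fork_pos = 2 + 1 = 3. Next multiple of 4 is 4 (not reached); still 0 fragment(s).
Step 3: advance 5 -> fork_pos = 3 + 5 = 8. Reached multiple(s) of 4: 4, 8 -> fragments 1-2 completed (2 total).
Step 4: advance 1 -> fork_pos = 8 + 1 = 9. Next multiple of 4 is 12 (not reached); still 2 fragment(s).
Step 5: advance 5 -> fork_pos = 9 + 5 = 14. Reached multiple(s) of 4: 12 -> fragment 3 completed (3 total).
Step 6: advance 8 -> fork_pos = 14 + 8 = 22. Reached multiple(s) of 4: 16, 20 -> fragments 4-5 completed (5 total).
Check: final fork_pos = 22; the multiples of 4 that are <= 22 are 4..20 -> 22 // 4 = 5 completed fragment(s).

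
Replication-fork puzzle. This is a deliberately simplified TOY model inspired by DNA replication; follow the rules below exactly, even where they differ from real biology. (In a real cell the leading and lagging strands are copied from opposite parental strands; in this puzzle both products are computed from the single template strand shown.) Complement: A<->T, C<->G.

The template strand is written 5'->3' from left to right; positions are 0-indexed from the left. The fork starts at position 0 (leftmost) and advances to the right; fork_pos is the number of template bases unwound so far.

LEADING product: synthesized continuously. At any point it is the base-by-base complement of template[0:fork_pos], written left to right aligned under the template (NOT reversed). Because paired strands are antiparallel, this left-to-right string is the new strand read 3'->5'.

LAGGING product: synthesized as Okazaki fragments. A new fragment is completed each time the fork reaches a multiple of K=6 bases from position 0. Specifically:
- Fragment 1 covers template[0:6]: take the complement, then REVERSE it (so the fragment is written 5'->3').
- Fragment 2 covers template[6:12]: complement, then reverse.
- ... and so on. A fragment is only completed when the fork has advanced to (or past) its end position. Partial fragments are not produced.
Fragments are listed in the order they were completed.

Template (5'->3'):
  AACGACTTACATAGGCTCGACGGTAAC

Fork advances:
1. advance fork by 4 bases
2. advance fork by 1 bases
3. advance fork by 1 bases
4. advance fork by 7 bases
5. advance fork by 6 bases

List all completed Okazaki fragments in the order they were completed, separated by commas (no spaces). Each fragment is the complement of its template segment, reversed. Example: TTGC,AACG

Answer: GTCGTT,ATGTAA,GAGCCT

Derivation:
Step 1: advance 4 -> fork_pos = 0 + 4 = 4. Next multiple of 6 is 6 (not reached); still 0 fragment(s).
Step 2: advance 1 -> fork_pos = 4 + 1 = 5. Next multiple of 6 is 6 (not reached); still 0 fragment(s).
Step 3: advance 1 -> fork_pos = 5 + 1 = 6. Reached multiple(s) of 6: 6 -> fragment 1 completed (1 total).
Step 4: advance 7 -> fork_pos = 6 + 7 = 13. Reached multiple(s) of 6: 12 -> fragment 2 completed (2 total).
Step 5: advance 6 -> fork_pos = 13 + 6 = 19. Reached multiple(s) of 6: 18 -> fragment 3 completed (3 total).
Final fork_pos = 19, so 3 fragment(s) are complete. Build each: template segment -> complement -> reverse.
Fragment 1: template[0:6] = AACGAC -> complement TTGCTG -> reversed GTCGTT
Fragment 2: template[6:12] = TTACAT -> complement AATGTA -> reversed ATGTAA
Fragment 3: template[12:18] = AGGCTC -> complement TCCGAG -> reversed GAGCCT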